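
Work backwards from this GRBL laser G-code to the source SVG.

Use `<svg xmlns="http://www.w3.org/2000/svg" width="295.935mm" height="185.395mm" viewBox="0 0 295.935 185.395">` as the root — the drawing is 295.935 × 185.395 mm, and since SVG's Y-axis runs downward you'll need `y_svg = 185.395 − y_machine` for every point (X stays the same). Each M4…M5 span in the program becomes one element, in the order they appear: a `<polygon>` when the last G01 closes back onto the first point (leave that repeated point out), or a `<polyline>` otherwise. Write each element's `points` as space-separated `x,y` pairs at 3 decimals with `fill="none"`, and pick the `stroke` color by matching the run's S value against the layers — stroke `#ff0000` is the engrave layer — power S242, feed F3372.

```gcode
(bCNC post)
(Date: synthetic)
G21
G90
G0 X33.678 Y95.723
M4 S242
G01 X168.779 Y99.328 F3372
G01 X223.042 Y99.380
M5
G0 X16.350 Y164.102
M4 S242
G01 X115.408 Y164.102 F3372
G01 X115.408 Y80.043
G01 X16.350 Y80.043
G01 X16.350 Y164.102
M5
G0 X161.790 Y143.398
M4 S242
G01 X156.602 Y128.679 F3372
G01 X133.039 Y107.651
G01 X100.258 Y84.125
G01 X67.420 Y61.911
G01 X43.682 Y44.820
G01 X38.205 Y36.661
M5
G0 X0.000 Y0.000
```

Each laser-on run becomes one SVG element. Flip Y back into SVG space with y_svg = 185.395 − y_machine. Every run uses S242, so all elements get stroke `#ff0000` (engrave).

Run 1: The run is open, so emit a `<polyline>` with points (Y-flipped): 33.678,89.672 168.779,86.067 223.042,86.015.

Run 2: The run returns to its start, so emit a `<polygon>` with points (Y-flipped): 16.350,21.293 115.408,21.293 115.408,105.352 16.350,105.352.

Run 3: The run is open, so emit a `<polyline>` with points (Y-flipped): 161.790,41.997 156.602,56.716 133.039,77.744 100.258,101.270 67.420,123.484 43.682,140.575 38.205,148.734.

<svg xmlns="http://www.w3.org/2000/svg" width="295.935mm" height="185.395mm" viewBox="0 0 295.935 185.395">
  <polyline points="33.678,89.672 168.779,86.067 223.042,86.015" fill="none" stroke="#ff0000"/>
  <polygon points="16.350,21.293 115.408,21.293 115.408,105.352 16.350,105.352" fill="none" stroke="#ff0000"/>
  <polyline points="161.790,41.997 156.602,56.716 133.039,77.744 100.258,101.270 67.420,123.484 43.682,140.575 38.205,148.734" fill="none" stroke="#ff0000"/>
</svg>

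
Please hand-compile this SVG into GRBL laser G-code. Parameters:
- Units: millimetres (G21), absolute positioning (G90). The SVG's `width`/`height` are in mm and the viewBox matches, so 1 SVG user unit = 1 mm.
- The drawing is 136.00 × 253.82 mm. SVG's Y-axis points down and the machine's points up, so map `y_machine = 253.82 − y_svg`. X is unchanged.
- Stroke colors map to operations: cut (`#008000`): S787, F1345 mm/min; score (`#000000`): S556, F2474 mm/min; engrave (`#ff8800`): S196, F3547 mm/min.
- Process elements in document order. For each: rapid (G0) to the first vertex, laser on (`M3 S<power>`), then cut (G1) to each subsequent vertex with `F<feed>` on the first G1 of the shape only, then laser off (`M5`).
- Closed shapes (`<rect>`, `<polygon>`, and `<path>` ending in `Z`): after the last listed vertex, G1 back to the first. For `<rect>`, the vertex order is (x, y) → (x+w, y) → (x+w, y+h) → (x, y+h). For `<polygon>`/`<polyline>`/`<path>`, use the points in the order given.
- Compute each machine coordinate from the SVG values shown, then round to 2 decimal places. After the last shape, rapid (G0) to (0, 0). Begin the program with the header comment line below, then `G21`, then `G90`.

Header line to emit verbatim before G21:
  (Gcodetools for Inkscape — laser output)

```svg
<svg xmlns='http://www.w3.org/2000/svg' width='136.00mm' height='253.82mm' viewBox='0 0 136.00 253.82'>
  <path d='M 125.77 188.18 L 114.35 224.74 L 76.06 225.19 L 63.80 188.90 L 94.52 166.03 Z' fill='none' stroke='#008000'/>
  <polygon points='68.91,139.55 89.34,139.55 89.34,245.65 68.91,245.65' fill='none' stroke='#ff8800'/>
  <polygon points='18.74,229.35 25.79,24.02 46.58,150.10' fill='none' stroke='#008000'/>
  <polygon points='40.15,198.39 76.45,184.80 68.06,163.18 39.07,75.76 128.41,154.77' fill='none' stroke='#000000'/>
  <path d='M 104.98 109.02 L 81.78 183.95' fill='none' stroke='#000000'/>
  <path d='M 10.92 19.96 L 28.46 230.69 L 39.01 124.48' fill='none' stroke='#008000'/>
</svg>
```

(Gcodetools for Inkscape — laser output)
G21
G90
G0 X125.77 Y65.64
M3 S787
G1 X114.35 Y29.08 F1345
G1 X76.06 Y28.63
G1 X63.80 Y64.92
G1 X94.52 Y87.79
G1 X125.77 Y65.64
M5
G0 X68.91 Y114.27
M3 S196
G1 X89.34 Y114.27 F3547
G1 X89.34 Y8.17
G1 X68.91 Y8.17
G1 X68.91 Y114.27
M5
G0 X18.74 Y24.47
M3 S787
G1 X25.79 Y229.80 F1345
G1 X46.58 Y103.72
G1 X18.74 Y24.47
M5
G0 X40.15 Y55.43
M3 S556
G1 X76.45 Y69.02 F2474
G1 X68.06 Y90.64
G1 X39.07 Y178.06
G1 X128.41 Y99.05
G1 X40.15 Y55.43
M5
G0 X104.98 Y144.80
M3 S556
G1 X81.78 Y69.87 F2474
M5
G0 X10.92 Y233.86
M3 S787
G1 X28.46 Y23.13 F1345
G1 X39.01 Y129.34
M5
G0 X0.00 Y0.00

Since the viewBox matches the mm dimensions, user units are millimetres directly. The only transform is the Y-flip y_m = 253.82 − y_svg.

Shape 1 is a regular polygon drawn with `<path>`. Its stroke #008000 means cut at S787, F1345. After flipping Y the toolpath is (125.77,65.64) → (114.35,29.08) → (76.06,28.63) → (63.80,64.92) → (94.52,87.79) → (125.77,65.64), returning to the start.

Shape 2 is a rectangle drawn with `<polygon>`. Its stroke #ff8800 means engrave at S196, F3547. After flipping Y the toolpath is (68.91,114.27) → (89.34,114.27) → (89.34,8.17) → (68.91,8.17) → (68.91,114.27), returning to the start.

Shape 3 is a closed polygon drawn with `<polygon>`. Its stroke #008000 means cut at S787, F1345. After flipping Y the toolpath is (18.74,24.47) → (25.79,229.80) → (46.58,103.72) → (18.74,24.47), returning to the start.

Shape 4 is a closed polygon drawn with `<polygon>`. Its stroke #000000 means score at S556, F2474. After flipping Y the toolpath is (40.15,55.43) → (76.45,69.02) → (68.06,90.64) → (39.07,178.06) → (128.41,99.05) → (40.15,55.43), returning to the start.

Shape 5 is a line segment drawn with `<path>`. Its stroke #000000 means score at S556, F2474. After flipping Y the toolpath is (104.98,144.80) → (81.78,69.87).

Shape 6 is a open polyline drawn with `<path>`. Its stroke #008000 means cut at S787, F1345. After flipping Y the toolpath is (10.92,233.86) → (28.46,23.13) → (39.01,129.34).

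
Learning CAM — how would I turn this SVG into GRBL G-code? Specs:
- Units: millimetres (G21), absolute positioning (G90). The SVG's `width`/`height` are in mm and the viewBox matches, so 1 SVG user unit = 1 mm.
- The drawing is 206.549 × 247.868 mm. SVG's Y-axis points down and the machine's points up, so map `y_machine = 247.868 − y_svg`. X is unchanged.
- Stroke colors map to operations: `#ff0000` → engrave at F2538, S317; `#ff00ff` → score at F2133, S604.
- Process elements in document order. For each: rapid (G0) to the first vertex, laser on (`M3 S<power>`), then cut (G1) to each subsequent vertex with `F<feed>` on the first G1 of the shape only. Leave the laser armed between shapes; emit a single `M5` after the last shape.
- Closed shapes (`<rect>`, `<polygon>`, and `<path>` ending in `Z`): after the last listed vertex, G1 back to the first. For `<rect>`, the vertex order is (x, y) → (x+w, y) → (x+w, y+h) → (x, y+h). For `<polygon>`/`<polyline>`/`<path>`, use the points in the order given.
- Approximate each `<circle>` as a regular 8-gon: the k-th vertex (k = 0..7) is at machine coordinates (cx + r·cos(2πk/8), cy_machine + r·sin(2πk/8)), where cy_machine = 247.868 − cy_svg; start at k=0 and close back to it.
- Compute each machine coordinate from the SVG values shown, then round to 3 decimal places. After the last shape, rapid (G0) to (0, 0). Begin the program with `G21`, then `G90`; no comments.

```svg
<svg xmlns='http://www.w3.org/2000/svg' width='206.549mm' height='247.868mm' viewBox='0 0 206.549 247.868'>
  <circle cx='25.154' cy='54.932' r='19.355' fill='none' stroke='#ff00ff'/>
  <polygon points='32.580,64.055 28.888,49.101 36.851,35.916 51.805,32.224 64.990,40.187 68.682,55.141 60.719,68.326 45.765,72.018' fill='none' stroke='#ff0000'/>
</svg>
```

viewBox `0 0 206.549 247.868` with mm width/height → 1 unit = 1 mm. Flip: y_m = 247.868 − y_svg.

**Shape 1** — `<circle>` circle, stroke `#ff00ff` → score (S604, F2133). Machine vertices: (44.509,192.936) → (38.840,206.622) → (25.154,212.291) → (11.468,206.622) → (5.799,192.936) → (11.468,179.250) → (25.154,173.581) → (38.840,179.250) → (44.509,192.936). Closed: final G1 returns to the first vertex.

**Shape 2** — `<polygon>` regular polygon, stroke `#ff0000` → engrave (S317, F2538). Machine vertices: (32.580,183.813) → (28.888,198.767) → (36.851,211.952) → (51.805,215.644) → (64.990,207.681) → (68.682,192.727) → (60.719,179.542) → (45.765,175.850) → (32.580,183.813). Closed: final G1 returns to the first vertex.

G21
G90
G0 X44.509 Y192.936
M3 S604
G1 X38.840 Y206.622 F2133
G1 X25.154 Y212.291
G1 X11.468 Y206.622
G1 X5.799 Y192.936
G1 X11.468 Y179.250
G1 X25.154 Y173.581
G1 X38.840 Y179.250
G1 X44.509 Y192.936
G0 X32.580 Y183.813
M3 S317
G1 X28.888 Y198.767 F2538
G1 X36.851 Y211.952
G1 X51.805 Y215.644
G1 X64.990 Y207.681
G1 X68.682 Y192.727
G1 X60.719 Y179.542
G1 X45.765 Y175.850
G1 X32.580 Y183.813
M5
G0 X0.000 Y0.000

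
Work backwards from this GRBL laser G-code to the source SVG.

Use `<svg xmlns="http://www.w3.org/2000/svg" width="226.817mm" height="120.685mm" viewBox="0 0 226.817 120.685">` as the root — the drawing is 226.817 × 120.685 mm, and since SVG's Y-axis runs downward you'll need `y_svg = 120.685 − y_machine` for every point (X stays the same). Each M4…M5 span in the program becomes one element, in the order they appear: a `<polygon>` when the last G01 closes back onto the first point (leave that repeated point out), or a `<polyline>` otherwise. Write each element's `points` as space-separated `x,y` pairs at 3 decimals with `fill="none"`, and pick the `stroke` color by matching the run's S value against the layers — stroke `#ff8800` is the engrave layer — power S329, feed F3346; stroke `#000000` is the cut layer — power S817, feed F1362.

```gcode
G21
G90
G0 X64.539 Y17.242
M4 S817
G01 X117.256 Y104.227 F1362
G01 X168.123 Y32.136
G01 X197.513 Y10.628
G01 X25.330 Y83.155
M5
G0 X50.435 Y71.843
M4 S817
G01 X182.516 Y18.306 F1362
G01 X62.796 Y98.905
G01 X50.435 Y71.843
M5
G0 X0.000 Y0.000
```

<svg xmlns="http://www.w3.org/2000/svg" width="226.817mm" height="120.685mm" viewBox="0 0 226.817 120.685">
  <polyline points="64.539,103.443 117.256,16.458 168.123,88.549 197.513,110.057 25.330,37.530" fill="none" stroke="#000000"/>
  <polygon points="50.435,48.842 182.516,102.379 62.796,21.780" fill="none" stroke="#000000"/>
</svg>

Machine Y-up, SVG Y-down with viewBox height 120.685, so y_svg = 120.685 − y_machine; X carries over. Every run uses S817, so all elements get stroke `#000000` (cut).

Run 1: The run is open, so emit a `<polyline>` with points (Y-flipped): 64.539,103.443 117.256,16.458 168.123,88.549 197.513,110.057 25.330,37.530.

Run 2: The run returns to its start, so emit a `<polygon>` with points (Y-flipped): 50.435,48.842 182.516,102.379 62.796,21.780.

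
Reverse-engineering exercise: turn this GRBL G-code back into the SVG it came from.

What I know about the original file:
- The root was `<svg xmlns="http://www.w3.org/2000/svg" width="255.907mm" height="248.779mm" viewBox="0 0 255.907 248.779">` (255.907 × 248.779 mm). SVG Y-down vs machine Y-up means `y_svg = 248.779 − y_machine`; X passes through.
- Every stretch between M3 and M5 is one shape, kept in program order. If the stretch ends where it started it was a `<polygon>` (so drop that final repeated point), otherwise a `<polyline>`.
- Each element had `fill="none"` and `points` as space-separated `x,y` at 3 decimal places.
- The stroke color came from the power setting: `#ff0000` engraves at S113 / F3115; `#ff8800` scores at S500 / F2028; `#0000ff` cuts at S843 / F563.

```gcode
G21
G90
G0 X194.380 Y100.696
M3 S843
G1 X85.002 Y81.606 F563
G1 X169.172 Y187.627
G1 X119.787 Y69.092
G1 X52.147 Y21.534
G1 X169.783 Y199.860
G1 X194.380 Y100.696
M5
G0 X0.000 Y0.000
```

<svg xmlns="http://www.w3.org/2000/svg" width="255.907mm" height="248.779mm" viewBox="0 0 255.907 248.779">
  <polygon points="194.380,148.083 85.002,167.173 169.172,61.152 119.787,179.687 52.147,227.245 169.783,48.919" fill="none" stroke="#0000ff"/>
</svg>

Each laser-on run becomes one SVG element. Flip Y back into SVG space with y_svg = 248.779 − y_machine. Every run uses S843, so all elements get stroke `#0000ff` (cut).

Run 1: The run returns to its start, so emit a `<polygon>` with points (Y-flipped): 194.380,148.083 85.002,167.173 169.172,61.152 119.787,179.687 52.147,227.245 169.783,48.919.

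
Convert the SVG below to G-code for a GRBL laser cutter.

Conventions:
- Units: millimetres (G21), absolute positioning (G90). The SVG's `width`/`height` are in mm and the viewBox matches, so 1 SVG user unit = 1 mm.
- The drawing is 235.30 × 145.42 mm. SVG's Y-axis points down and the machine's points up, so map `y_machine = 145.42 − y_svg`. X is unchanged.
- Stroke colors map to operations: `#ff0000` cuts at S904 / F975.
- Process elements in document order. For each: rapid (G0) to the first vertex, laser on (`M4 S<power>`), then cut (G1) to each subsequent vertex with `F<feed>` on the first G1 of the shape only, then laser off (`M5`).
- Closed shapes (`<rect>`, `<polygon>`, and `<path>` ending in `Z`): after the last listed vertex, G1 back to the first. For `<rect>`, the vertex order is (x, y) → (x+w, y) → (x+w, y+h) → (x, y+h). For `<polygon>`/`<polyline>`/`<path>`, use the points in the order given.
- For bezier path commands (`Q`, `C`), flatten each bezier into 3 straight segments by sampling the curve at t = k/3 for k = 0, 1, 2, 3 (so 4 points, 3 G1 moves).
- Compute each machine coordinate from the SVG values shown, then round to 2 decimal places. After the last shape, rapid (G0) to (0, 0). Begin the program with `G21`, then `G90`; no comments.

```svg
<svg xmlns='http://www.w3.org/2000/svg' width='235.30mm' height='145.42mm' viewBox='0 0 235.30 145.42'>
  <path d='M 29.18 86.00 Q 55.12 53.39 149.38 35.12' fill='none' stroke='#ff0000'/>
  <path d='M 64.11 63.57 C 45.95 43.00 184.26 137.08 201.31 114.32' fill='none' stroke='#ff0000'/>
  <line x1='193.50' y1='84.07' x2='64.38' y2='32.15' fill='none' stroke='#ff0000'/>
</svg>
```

G21
G90
G0 X29.18 Y59.42
M4 S904
G1 X54.06 Y79.57 F975
G1 X94.13 Y96.53
G1 X149.38 Y110.30
M5
G0 X64.11 Y81.85
M4 S904
G1 X87.82 Y72.78 F975
G1 X154.13 Y38.71
G1 X201.31 Y31.10
M5
G0 X193.50 Y61.35
M4 S904
G1 X64.38 Y113.27 F975
M5
G0 X0.00 Y0.00

1 u = 1 mm; y_m = 145.42 − y.

[1] `<path>` quadratic bezier, #ff0000→cut S904 F975: (29.18,59.42) → (54.06,79.57) → (94.13,96.53) → (149.38,110.30)

[2] `<path>` cubic bezier, #ff0000→cut S904 F975: (64.11,81.85) → (87.82,72.78) → (154.13,38.71) → (201.31,31.10)

[3] `<line>` line segment, #ff0000→cut S904 F975: (193.50,61.35) → (64.38,113.27)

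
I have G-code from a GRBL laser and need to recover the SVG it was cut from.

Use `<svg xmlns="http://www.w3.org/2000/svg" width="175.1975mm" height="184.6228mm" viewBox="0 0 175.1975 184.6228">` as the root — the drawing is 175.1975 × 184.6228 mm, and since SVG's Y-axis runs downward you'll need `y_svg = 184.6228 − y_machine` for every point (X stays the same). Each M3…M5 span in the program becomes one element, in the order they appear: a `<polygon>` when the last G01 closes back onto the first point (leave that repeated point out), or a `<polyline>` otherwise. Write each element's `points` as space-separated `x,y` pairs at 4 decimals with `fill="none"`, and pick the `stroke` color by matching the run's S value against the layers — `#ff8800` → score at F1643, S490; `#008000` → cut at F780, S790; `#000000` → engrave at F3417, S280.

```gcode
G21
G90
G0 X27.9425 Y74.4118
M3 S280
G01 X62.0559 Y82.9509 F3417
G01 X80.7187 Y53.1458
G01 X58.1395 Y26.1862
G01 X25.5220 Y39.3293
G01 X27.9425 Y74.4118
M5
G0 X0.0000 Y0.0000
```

Each laser-on run becomes one SVG element. Flip Y back into SVG space with y_svg = 184.6228 − y_machine. Every run uses S280, so all elements get stroke `#000000` (engrave).

Run 1: The run returns to its start, so emit a `<polygon>` with points (Y-flipped): 27.9425,110.2110 62.0559,101.6719 80.7187,131.4770 58.1395,158.4366 25.5220,145.2935.

<svg xmlns="http://www.w3.org/2000/svg" width="175.1975mm" height="184.6228mm" viewBox="0 0 175.1975 184.6228">
  <polygon points="27.9425,110.2110 62.0559,101.6719 80.7187,131.4770 58.1395,158.4366 25.5220,145.2935" fill="none" stroke="#000000"/>
</svg>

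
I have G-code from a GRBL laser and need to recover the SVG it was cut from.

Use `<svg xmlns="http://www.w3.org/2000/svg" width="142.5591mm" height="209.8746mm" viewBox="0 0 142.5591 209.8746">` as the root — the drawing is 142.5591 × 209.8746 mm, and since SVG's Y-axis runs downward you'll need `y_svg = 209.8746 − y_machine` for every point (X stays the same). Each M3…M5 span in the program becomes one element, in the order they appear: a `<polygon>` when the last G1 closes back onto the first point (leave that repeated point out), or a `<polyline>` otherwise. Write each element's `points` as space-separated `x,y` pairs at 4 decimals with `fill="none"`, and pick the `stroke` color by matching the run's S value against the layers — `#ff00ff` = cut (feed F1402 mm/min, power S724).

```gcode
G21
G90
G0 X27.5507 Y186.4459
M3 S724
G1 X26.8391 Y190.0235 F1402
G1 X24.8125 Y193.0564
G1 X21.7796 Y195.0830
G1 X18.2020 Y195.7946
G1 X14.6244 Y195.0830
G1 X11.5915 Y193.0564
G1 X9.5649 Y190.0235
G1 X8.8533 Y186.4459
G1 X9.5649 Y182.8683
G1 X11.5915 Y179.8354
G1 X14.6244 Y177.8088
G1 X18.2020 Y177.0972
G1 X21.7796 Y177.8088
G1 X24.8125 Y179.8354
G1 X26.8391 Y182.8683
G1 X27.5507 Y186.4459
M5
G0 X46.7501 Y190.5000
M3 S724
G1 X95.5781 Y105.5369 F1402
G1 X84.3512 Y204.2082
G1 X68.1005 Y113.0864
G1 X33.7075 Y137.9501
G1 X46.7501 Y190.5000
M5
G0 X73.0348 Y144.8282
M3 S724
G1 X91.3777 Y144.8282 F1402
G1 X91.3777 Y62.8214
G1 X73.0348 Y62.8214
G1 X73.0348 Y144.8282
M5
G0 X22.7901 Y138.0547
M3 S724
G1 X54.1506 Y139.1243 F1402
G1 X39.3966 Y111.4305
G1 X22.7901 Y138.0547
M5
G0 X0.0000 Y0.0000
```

Machine Y-up, SVG Y-down with viewBox height 209.8746, so y_svg = 209.8746 − y_machine; X carries over. Every run uses S724, so all elements get stroke `#ff00ff` (cut).

Run 1: The run returns to its start, so emit a `<polygon>` with points (Y-flipped): 27.5507,23.4287 26.8391,19.8511 24.8125,16.8182 21.7796,14.7916 18.2020,14.0800 14.6244,14.7916 11.5915,16.8182 9.5649,19.8511 8.8533,23.4287 9.5649,27.0063 11.5915,30.0392 14.6244,32.0658 18.2020,32.7774 21.7796,32.0658 24.8125,30.0392 26.8391,27.0063.

Run 2: The run returns to its start, so emit a `<polygon>` with points (Y-flipped): 46.7501,19.3746 95.5781,104.3377 84.3512,5.6664 68.1005,96.7882 33.7075,71.9245.

Run 3: The run returns to its start, so emit a `<polygon>` with points (Y-flipped): 73.0348,65.0464 91.3777,65.0464 91.3777,147.0532 73.0348,147.0532.

Run 4: The run returns to its start, so emit a `<polygon>` with points (Y-flipped): 22.7901,71.8199 54.1506,70.7503 39.3966,98.4441.

<svg xmlns="http://www.w3.org/2000/svg" width="142.5591mm" height="209.8746mm" viewBox="0 0 142.5591 209.8746">
  <polygon points="27.5507,23.4287 26.8391,19.8511 24.8125,16.8182 21.7796,14.7916 18.2020,14.0800 14.6244,14.7916 11.5915,16.8182 9.5649,19.8511 8.8533,23.4287 9.5649,27.0063 11.5915,30.0392 14.6244,32.0658 18.2020,32.7774 21.7796,32.0658 24.8125,30.0392 26.8391,27.0063" fill="none" stroke="#ff00ff"/>
  <polygon points="46.7501,19.3746 95.5781,104.3377 84.3512,5.6664 68.1005,96.7882 33.7075,71.9245" fill="none" stroke="#ff00ff"/>
  <polygon points="73.0348,65.0464 91.3777,65.0464 91.3777,147.0532 73.0348,147.0532" fill="none" stroke="#ff00ff"/>
  <polygon points="22.7901,71.8199 54.1506,70.7503 39.3966,98.4441" fill="none" stroke="#ff00ff"/>
</svg>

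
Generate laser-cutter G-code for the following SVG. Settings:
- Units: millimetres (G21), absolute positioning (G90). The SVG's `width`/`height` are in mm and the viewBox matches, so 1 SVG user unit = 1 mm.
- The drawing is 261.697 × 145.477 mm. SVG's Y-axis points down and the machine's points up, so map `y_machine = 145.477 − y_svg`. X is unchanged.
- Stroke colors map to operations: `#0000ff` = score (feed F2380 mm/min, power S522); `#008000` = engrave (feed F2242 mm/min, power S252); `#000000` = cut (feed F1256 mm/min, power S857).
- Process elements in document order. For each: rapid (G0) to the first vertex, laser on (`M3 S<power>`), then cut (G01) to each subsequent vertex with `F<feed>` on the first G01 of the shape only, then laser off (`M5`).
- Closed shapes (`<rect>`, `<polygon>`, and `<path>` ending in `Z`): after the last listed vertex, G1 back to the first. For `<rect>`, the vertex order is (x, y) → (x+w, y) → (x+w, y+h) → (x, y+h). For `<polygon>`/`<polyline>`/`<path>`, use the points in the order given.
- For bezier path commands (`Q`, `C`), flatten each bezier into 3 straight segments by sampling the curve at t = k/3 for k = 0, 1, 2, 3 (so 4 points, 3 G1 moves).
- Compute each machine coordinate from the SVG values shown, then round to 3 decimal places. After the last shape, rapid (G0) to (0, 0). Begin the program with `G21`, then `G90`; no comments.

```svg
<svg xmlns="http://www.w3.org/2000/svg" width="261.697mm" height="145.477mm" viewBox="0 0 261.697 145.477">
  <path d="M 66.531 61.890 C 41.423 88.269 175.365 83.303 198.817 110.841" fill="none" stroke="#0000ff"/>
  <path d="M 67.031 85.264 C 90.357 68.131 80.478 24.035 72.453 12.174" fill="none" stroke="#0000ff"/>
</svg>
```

G21
G90
G0 X66.531 Y83.587
M3 S522
G01 X84.457 Y65.292 F2380
G01 X148.518 Y53.704
G01 X198.817 Y34.636
M5
G0 X67.031 Y60.213
M3 S522
G01 X80.587 Y84.141 F2380
G01 X79.798 Y112.890
G01 X72.453 Y133.303
M5
G0 X0.000 Y0.000

viewBox `0 0 261.697 145.477` with mm width/height → 1 unit = 1 mm. Flip: y_m = 145.477 − y_svg.

**Shape 1** — `<path>` cubic bezier, stroke `#0000ff` → score (S522, F2380). Control points (SVG): P0=(66.531,61.890), P1=(41.423,88.269), P2=(175.365,83.303), P3=(198.817,110.841); sampled at t=k/3. Machine vertices: (66.531,83.587) → (84.457,65.292) → (148.518,53.704) → (198.817,34.636). Open path.

**Shape 2** — `<path>` cubic bezier, stroke `#0000ff` → score (S522, F2380). Control points (SVG): P0=(67.031,85.264), P1=(90.357,68.131), P2=(80.478,24.035), P3=(72.453,12.174); sampled at t=k/3. Machine vertices: (67.031,60.213) → (80.587,84.141) → (79.798,112.890) → (72.453,133.303). Open path.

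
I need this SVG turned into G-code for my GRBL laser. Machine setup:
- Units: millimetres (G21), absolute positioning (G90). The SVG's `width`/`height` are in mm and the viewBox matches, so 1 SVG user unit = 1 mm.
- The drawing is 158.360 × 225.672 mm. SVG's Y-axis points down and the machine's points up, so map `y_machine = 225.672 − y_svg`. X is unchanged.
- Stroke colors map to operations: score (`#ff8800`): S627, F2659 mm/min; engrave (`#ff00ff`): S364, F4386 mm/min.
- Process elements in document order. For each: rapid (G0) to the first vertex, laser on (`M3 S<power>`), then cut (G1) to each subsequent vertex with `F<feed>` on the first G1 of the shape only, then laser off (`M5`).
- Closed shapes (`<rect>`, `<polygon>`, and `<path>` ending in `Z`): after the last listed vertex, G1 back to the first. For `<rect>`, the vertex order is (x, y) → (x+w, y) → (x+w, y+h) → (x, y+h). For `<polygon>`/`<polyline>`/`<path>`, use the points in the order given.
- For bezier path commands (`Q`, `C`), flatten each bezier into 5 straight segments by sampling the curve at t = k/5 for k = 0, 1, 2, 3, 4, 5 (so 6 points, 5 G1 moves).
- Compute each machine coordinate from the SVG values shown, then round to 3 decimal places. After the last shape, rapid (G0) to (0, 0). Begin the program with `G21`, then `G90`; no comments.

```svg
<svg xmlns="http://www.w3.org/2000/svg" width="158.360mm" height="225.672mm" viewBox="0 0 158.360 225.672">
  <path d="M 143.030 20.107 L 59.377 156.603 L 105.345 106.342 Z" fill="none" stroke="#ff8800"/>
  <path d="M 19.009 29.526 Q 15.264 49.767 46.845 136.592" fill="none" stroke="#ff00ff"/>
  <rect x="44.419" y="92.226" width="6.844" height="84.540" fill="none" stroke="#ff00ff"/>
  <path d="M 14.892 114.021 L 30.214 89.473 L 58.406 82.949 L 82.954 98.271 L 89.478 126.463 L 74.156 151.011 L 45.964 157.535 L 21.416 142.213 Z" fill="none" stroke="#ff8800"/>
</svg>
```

G21
G90
G0 X143.030 Y205.565
M3 S627
G1 X59.377 Y69.069 F2659
G1 X105.345 Y119.330
G1 X143.030 Y205.565
M5
G0 X19.009 Y196.146
M3 S364
G1 X18.924 Y185.386 F4386
G1 X21.665 Y169.300
G1 X27.232 Y147.887
G1 X35.626 Y121.147
G1 X46.845 Y89.080
M5
G0 X44.419 Y133.446
M3 S364
G1 X51.263 Y133.446 F4386
G1 X51.263 Y48.906
G1 X44.419 Y48.906
G1 X44.419 Y133.446
M5
G0 X14.892 Y111.651
M3 S627
G1 X30.214 Y136.199 F2659
G1 X58.406 Y142.723
G1 X82.954 Y127.401
G1 X89.478 Y99.209
G1 X74.156 Y74.661
G1 X45.964 Y68.137
G1 X21.416 Y83.459
G1 X14.892 Y111.651
M5
G0 X0.000 Y0.000

1 u = 1 mm; y_m = 225.672 − y.

[1] `<path>` closed polygon, #ff8800→score S627 F2659: (143.030,205.565) → (59.377,69.069) → (105.345,119.330) → (143.030,205.565) (closed)

[2] `<path>` quadratic bezier, #ff00ff→engrave S364 F4386: (19.009,196.146) → (18.924,185.386) → (21.665,169.300) → (27.232,147.887) → (35.626,121.147) → (46.845,89.080)

[3] `<rect>` rectangle, #ff00ff→engrave S364 F4386: (44.419,133.446) → (51.263,133.446) → (51.263,48.906) → (44.419,48.906) → (44.419,133.446) (closed)

[4] `<path>` regular polygon, #ff8800→score S627 F2659: (14.892,111.651) → (30.214,136.199) → (58.406,142.723) → (82.954,127.401) → (89.478,99.209) → (74.156,74.661) → (45.964,68.137) → (21.416,83.459) → (14.892,111.651) (closed)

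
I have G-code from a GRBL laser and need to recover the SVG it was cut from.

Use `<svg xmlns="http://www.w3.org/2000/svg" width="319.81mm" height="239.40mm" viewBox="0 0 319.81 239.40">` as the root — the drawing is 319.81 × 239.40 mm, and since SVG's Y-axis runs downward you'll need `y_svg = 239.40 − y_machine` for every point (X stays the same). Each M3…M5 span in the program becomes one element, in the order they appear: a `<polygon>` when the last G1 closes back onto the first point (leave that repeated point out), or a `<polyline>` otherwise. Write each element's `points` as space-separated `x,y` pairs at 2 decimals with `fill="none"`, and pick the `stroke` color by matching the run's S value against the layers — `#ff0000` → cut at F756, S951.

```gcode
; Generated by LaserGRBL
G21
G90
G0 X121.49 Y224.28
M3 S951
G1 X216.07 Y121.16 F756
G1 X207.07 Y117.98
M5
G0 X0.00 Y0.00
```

Machine Y-up, SVG Y-down with viewBox height 239.40, so y_svg = 239.40 − y_machine; X carries over. Every run uses S951, so all elements get stroke `#ff0000` (cut).

Run 1: The run is open, so emit a `<polyline>` with points (Y-flipped): 121.49,15.12 216.07,118.24 207.07,121.42.

<svg xmlns="http://www.w3.org/2000/svg" width="319.81mm" height="239.40mm" viewBox="0 0 319.81 239.40">
  <polyline points="121.49,15.12 216.07,118.24 207.07,121.42" fill="none" stroke="#ff0000"/>
</svg>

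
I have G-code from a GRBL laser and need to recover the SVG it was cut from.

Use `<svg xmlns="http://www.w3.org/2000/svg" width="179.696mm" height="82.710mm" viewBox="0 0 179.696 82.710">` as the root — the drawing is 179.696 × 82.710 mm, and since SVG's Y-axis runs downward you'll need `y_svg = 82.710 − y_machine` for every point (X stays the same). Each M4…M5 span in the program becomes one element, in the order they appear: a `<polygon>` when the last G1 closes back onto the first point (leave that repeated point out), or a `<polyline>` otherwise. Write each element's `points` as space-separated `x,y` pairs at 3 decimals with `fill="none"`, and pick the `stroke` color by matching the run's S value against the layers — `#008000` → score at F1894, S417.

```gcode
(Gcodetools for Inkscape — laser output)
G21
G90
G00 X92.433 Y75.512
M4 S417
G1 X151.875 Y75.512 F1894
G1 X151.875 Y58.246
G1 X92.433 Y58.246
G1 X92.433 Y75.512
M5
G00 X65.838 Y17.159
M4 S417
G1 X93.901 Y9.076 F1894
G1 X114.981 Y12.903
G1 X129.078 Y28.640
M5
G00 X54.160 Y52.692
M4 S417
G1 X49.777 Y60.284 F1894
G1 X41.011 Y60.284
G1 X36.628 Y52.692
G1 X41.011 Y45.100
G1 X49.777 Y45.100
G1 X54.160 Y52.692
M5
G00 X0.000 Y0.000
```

<svg xmlns="http://www.w3.org/2000/svg" width="179.696mm" height="82.710mm" viewBox="0 0 179.696 82.710">
  <polygon points="92.433,7.198 151.875,7.198 151.875,24.464 92.433,24.464" fill="none" stroke="#008000"/>
  <polyline points="65.838,65.551 93.901,73.634 114.981,69.807 129.078,54.070" fill="none" stroke="#008000"/>
  <polygon points="54.160,30.018 49.777,22.426 41.011,22.426 36.628,30.018 41.011,37.610 49.777,37.610" fill="none" stroke="#008000"/>
</svg>

Machine Y-up, SVG Y-down with viewBox height 82.710, so y_svg = 82.710 − y_machine; X carries over. Every run uses S417, so all elements get stroke `#008000` (score).

Run 1: The run returns to its start, so emit a `<polygon>` with points (Y-flipped): 92.433,7.198 151.875,7.198 151.875,24.464 92.433,24.464.

Run 2: The run is open, so emit a `<polyline>` with points (Y-flipped): 65.838,65.551 93.901,73.634 114.981,69.807 129.078,54.070.

Run 3: The run returns to its start, so emit a `<polygon>` with points (Y-flipped): 54.160,30.018 49.777,22.426 41.011,22.426 36.628,30.018 41.011,37.610 49.777,37.610.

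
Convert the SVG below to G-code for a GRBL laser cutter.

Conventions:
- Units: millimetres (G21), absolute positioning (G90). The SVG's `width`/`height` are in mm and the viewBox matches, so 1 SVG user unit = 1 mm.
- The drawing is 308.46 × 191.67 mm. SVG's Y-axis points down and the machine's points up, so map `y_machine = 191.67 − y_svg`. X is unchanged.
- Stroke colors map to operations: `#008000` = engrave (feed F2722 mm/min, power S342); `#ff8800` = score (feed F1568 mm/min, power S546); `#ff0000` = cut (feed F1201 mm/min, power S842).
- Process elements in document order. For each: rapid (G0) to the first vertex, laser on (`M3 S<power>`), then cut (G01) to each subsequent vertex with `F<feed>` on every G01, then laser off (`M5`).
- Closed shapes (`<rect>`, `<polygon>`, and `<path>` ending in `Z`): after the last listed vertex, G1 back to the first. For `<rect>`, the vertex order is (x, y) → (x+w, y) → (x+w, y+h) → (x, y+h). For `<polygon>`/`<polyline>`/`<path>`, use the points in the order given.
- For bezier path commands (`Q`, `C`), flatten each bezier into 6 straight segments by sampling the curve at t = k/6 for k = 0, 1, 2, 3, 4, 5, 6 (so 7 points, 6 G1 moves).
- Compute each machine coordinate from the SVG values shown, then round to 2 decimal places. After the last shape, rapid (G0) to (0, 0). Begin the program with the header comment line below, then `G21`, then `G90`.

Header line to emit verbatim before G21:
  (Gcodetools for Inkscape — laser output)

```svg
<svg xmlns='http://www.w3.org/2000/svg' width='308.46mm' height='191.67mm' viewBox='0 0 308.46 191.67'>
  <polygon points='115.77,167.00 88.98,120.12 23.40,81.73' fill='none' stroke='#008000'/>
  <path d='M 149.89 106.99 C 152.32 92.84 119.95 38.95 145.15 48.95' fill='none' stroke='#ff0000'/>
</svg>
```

viewBox `0 0 308.46 191.67` with mm width/height → 1 unit = 1 mm. Flip: y_m = 191.67 − y_svg.

**Shape 1** — `<polygon>` closed polygon, stroke `#008000` → engrave (S342, F2722). Machine vertices: (115.77,24.67) → (88.98,71.55) → (23.40,109.94) → (115.77,24.67). Closed: final G1 returns to the first vertex.

**Shape 2** — `<path>` cubic bezier, stroke `#ff0000` → cut (S842, F1201). Control points (SVG): P0=(149.89,106.99), P1=(152.32,92.84), P2=(119.95,38.95), P3=(145.15,48.95); sampled at t=k/6. Machine vertices: (149.89,84.68) → (148.63,94.59) → (144.14,108.24) → (138.98,122.76) → (135.72,135.26) → (136.92,142.88) → (145.15,142.72). Open path.

(Gcodetools for Inkscape — laser output)
G21
G90
G0 X115.77 Y24.67
M3 S342
G01 X88.98 Y71.55 F2722
G01 X23.40 Y109.94 F2722
G01 X115.77 Y24.67 F2722
M5
G0 X149.89 Y84.68
M3 S842
G01 X148.63 Y94.59 F1201
G01 X144.14 Y108.24 F1201
G01 X138.98 Y122.76 F1201
G01 X135.72 Y135.26 F1201
G01 X136.92 Y142.88 F1201
G01 X145.15 Y142.72 F1201
M5
G0 X0.00 Y0.00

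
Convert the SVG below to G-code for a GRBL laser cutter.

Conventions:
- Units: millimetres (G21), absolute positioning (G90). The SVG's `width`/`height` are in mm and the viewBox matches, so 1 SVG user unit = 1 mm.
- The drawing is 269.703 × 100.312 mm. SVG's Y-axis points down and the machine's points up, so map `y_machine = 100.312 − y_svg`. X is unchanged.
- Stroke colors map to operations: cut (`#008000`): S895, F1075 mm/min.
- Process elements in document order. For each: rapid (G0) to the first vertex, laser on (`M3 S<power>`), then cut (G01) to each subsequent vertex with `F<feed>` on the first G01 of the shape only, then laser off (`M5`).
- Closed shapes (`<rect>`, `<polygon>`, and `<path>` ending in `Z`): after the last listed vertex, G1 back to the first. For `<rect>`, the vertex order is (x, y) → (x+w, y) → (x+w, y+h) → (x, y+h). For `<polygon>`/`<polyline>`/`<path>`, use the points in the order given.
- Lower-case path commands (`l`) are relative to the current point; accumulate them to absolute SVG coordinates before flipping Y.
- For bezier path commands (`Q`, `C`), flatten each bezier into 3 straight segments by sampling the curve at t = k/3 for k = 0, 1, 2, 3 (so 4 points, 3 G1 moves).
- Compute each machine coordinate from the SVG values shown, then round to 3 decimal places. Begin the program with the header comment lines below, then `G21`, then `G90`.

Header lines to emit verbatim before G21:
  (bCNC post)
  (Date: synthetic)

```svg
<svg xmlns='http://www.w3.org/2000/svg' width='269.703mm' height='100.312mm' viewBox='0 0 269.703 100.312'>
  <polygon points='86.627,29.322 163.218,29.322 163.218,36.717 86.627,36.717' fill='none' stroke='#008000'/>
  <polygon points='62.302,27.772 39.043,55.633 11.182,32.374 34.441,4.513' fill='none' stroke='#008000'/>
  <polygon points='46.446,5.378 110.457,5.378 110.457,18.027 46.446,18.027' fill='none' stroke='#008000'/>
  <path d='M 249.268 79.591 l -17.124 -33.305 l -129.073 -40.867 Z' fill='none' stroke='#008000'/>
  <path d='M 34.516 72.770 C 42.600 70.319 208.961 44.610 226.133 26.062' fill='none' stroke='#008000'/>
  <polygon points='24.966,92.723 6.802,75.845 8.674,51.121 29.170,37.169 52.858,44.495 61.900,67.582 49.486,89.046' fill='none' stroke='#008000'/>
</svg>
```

1 u = 1 mm; y_m = 100.312 − y.

[1] `<polygon>` rectangle, #008000→cut S895 F1075: (86.627,70.990) → (163.218,70.990) → (163.218,63.595) → (86.627,63.595) → (86.627,70.990) (closed)

[2] `<polygon>` regular polygon, #008000→cut S895 F1075: (62.302,72.540) → (39.043,44.679) → (11.182,67.938) → (34.441,95.799) → (62.302,72.540) (closed)

[3] `<polygon>` rectangle, #008000→cut S895 F1075: (46.446,94.934) → (110.457,94.934) → (110.457,82.285) → (46.446,82.285) → (46.446,94.934) (closed)

[4] `<path>` closed polygon, #008000→cut S895 F1075: (249.268,20.721) → (232.144,54.026) → (103.071,94.893) → (249.268,20.721) (closed)

[5] `<path>` cubic bezier, #008000→cut S895 F1075: (34.516,27.542) → (83.971,36.619) → (170.619,54.442) → (226.133,74.250)

[6] `<polygon>` regular polygon, #008000→cut S895 F1075: (24.966,7.589) → (6.802,24.467) → (8.674,49.191) → (29.170,63.143) → (52.858,55.817) → (61.900,32.730) → (49.486,11.266) → (24.966,7.589) (closed)

(bCNC post)
(Date: synthetic)
G21
G90
G0 X86.627 Y70.990
M3 S895
G01 X163.218 Y70.990 F1075
G01 X163.218 Y63.595
G01 X86.627 Y63.595
G01 X86.627 Y70.990
M5
G0 X62.302 Y72.540
M3 S895
G01 X39.043 Y44.679 F1075
G01 X11.182 Y67.938
G01 X34.441 Y95.799
G01 X62.302 Y72.540
M5
G0 X46.446 Y94.934
M3 S895
G01 X110.457 Y94.934 F1075
G01 X110.457 Y82.285
G01 X46.446 Y82.285
G01 X46.446 Y94.934
M5
G0 X249.268 Y20.721
M3 S895
G01 X232.144 Y54.026 F1075
G01 X103.071 Y94.893
G01 X249.268 Y20.721
M5
G0 X34.516 Y27.542
M3 S895
G01 X83.971 Y36.619 F1075
G01 X170.619 Y54.442
G01 X226.133 Y74.250
M5
G0 X24.966 Y7.589
M3 S895
G01 X6.802 Y24.467 F1075
G01 X8.674 Y49.191
G01 X29.170 Y63.143
G01 X52.858 Y55.817
G01 X61.900 Y32.730
G01 X49.486 Y11.266
G01 X24.966 Y7.589
M5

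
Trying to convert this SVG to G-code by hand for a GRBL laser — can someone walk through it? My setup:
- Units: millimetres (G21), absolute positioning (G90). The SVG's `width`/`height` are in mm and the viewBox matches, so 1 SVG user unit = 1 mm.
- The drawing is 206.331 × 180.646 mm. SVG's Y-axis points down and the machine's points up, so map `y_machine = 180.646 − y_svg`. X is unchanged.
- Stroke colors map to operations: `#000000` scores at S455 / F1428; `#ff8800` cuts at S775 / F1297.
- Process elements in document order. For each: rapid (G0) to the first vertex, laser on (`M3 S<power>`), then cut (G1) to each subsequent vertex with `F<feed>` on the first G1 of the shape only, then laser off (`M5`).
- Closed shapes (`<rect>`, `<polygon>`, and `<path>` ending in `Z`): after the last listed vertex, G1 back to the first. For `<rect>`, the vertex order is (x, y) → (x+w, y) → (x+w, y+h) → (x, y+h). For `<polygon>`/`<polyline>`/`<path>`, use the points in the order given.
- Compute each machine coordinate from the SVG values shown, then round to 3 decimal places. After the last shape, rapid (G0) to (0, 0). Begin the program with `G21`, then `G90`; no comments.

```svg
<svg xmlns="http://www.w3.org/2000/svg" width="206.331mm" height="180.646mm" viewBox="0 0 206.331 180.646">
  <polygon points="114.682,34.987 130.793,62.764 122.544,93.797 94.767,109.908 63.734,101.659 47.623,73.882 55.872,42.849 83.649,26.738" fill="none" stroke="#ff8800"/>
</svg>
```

G21
G90
G0 X114.682 Y145.659
M3 S775
G1 X130.793 Y117.882 F1297
G1 X122.544 Y86.849
G1 X94.767 Y70.738
G1 X63.734 Y78.987
G1 X47.623 Y106.764
G1 X55.872 Y137.797
G1 X83.649 Y153.908
G1 X114.682 Y145.659
M5
G0 X0.000 Y0.000

1 u = 1 mm; y_m = 180.646 − y.

[1] `<polygon>` regular polygon, #ff8800→cut S775 F1297: (114.682,145.659) → (130.793,117.882) → (122.544,86.849) → (94.767,70.738) → (63.734,78.987) → (47.623,106.764) → (55.872,137.797) → (83.649,153.908) → (114.682,145.659) (closed)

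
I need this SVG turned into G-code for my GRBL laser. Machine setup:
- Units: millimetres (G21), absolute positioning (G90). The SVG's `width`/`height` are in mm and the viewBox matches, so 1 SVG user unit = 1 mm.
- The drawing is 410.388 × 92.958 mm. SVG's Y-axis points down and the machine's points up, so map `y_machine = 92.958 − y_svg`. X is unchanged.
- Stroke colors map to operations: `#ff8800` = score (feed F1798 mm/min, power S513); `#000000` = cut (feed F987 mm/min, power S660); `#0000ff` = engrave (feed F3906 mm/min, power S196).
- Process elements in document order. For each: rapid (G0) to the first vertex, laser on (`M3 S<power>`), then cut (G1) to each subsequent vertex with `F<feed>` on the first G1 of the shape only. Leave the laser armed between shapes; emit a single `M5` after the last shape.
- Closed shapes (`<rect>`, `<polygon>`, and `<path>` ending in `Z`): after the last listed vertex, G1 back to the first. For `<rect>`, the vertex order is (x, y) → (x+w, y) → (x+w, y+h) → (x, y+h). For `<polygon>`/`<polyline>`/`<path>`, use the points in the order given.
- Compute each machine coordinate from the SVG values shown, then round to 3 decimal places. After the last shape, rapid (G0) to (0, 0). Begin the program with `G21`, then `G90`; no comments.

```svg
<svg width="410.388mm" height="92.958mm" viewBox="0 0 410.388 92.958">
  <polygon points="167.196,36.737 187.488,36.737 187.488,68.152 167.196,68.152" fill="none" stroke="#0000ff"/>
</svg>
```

G21
G90
G0 X167.196 Y56.221
M3 S196
G1 X187.488 Y56.221 F3906
G1 X187.488 Y24.806
G1 X167.196 Y24.806
G1 X167.196 Y56.221
M5
G0 X0.000 Y0.000

viewBox `0 0 410.388 92.958` with mm width/height → 1 unit = 1 mm. Flip: y_m = 92.958 − y_svg.

**Shape 1** — `<polygon>` rectangle, stroke `#0000ff` → engrave (S196, F3906). Machine vertices: (167.196,56.221) → (187.488,56.221) → (187.488,24.806) → (167.196,24.806) → (167.196,56.221). Closed: final G1 returns to the first vertex.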